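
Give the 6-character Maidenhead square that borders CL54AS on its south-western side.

Longitude subsquare a = 0; −1 → -1, wraps to 23 = x, carry into square.
Longitude square 5; −1 → 4.
Latitude subsquare s = 18; −1 → 17 = r.

CL44xr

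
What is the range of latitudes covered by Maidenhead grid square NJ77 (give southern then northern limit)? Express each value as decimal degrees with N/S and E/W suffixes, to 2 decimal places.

Field N=13, J=9: +13·20° lon, +9·10° lat → SW at lon 80°, lat 0°.
Square 7, 7: +7·2° lon, +7·1° lat → SW at lon 94°, lat 7°.
Cell spans 2° lon × 1° lat.
south 7.00° N, north 8.00° N.

7.00° N, 8.00° N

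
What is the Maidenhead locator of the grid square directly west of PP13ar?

Longitude subsquare a = 0; −1 → -1, wraps to 23 = x, carry into square.
Longitude square 1; −1 → 0.
The latitude characters are unchanged.

PP03xr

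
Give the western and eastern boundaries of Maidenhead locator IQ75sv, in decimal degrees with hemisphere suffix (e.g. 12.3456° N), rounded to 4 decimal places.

4.5000° W, 4.4167° W

Field I=8, Q=16: +8·20° lon, +16·10° lat → SW at lon -20°, lat 70°.
Square 7, 5: +7·2° lon, +5·1° lat → SW at lon -6°, lat 75°.
Subsquare s=18, v=21: +18·0.0833333° lon, +21·0.0416667° lat → SW at lon -4.5°, lat 75.875°.
Cell spans 0.0833333° lon × 0.0416667° lat.
west 4.5000° W, east 4.4167° W.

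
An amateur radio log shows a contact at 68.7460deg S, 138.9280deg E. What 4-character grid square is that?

PC91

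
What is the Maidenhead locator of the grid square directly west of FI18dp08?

FI18cp98

Longitude extended square 0; −1 → -1, wraps to 9, carry into subsquare.
Longitude subsquare d = 3; −1 → 2 = c.
The latitude characters are unchanged.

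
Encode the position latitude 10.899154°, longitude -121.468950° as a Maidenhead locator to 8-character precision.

CK90gv35

Shift to the Maidenhead origin (180°W, 90°S): lon 58.53105, lat 100.89915.
Field (20°×10°, letters A–R): 58.53105/20 → 2 → C, 100.89915/10 → 10 → K; chars CK.
Square (2°×1°, digits 0–9): 18.53105/2 → 9, 0.89915/1 → 0; chars 90.
Subsquare (5′×2.5′, letters a–x): 0.53105/0.0833333 → 6 → g, 0.89915/0.0416667 → 21 → v; chars gv.
Extended square (30″×15″, digits 0–9): 0.03105/0.00833333 → 3, 0.02415/0.00416667 → 5; chars 35.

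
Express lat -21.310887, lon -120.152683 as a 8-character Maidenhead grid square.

Shift to the Maidenhead origin (180°W, 90°S): lon 59.84732, lat 68.68911.
Field: lon ⌊59.84732/20⌋ = 2 → C; lat ⌊68.68911/10⌋ = 6 → G.
Square: lon ⌊19.84732/2⌋ = 9; lat ⌊8.68911/1⌋ = 8.
Subsquare: lon ⌊1.84732/0.0833333⌋ = 22 → w; lat ⌊0.68911/0.0416667⌋ = 16 → q.
Extended square: lon ⌊0.01398/0.00833333⌋ = 1; lat ⌊0.02245/0.00416667⌋ = 5.

CG98wq15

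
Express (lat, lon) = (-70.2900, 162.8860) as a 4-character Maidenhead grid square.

RB19

Shift to the Maidenhead origin (180°W, 90°S): lon 342.89, lat 19.71.
Field: lon ⌊342.89/20⌋ = 17 → R; lat ⌊19.71/10⌋ = 1 → B.
Square: lon ⌊2.89/2⌋ = 1; lat ⌊9.71/1⌋ = 9.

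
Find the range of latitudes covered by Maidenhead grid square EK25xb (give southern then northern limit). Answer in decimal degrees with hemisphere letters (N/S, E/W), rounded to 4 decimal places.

Field E=4, K=10: +4·20° lon, +10·10° lat → SW at lon -100°, lat 10°.
Square 2, 5: +2·2° lon, +5·1° lat → SW at lon -96°, lat 15°.
Subsquare x=23, b=1: +23·0.0833333° lon, +1·0.0416667° lat → SW at lon -94.0833°, lat 15.0417°.
Cell spans 0.0833333° lon × 0.0416667° lat.
south 15.0417° N, north 15.0833° N.

15.0417° N, 15.0833° N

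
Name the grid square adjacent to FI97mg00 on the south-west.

FI97lf99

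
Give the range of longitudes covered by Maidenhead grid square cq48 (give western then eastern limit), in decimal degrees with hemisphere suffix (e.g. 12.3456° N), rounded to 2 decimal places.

132.00° W, 130.00° W

Field C=2, Q=16: +2·20° lon, +16·10° lat → SW at lon -140°, lat 70°.
Square 4, 8: +4·2° lon, +8·1° lat → SW at lon -132°, lat 78°.
Cell spans 2° lon × 1° lat.
west 132.00° W, east 130.00° W.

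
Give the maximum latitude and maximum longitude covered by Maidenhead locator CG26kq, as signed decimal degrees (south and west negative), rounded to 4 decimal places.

-23.2917, -135.0833

Field C=2, G=6: +2·20° lon, +6·10° lat → SW at lon -140°, lat -30°.
Square 2, 6: +2·2° lon, +6·1° lat → SW at lon -136°, lat -24°.
Subsquare k=10, q=16: +10·0.0833333° lon, +16·0.0416667° lat → SW at lon -135.167°, lat -23.3333°.
Cell spans 0.0833333° lon × 0.0416667° lat. NE corner is SW corner plus one full cell.
latitude -23.2917, longitude -135.0833.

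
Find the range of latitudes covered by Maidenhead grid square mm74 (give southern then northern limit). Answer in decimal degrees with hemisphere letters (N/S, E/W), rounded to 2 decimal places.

34.00° N, 35.00° N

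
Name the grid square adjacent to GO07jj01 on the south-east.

GO07jj10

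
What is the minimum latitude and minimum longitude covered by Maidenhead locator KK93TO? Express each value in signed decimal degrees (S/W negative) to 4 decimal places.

Field K=10, K=10: +10·20° lon, +10·10° lat → SW at lon 20°, lat 10°.
Square 9, 3: +9·2° lon, +3·1° lat → SW at lon 38°, lat 13°.
Subsquare t=19, o=14: +19·0.0833333° lon, +14·0.0416667° lat → SW at lon 39.5833°, lat 13.5833°.
latitude 13.5833, longitude 39.5833.

13.5833, 39.5833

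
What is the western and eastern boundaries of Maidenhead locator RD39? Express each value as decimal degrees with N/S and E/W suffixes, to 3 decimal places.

166.000° E, 168.000° E

Field R=17, D=3: +17·20° lon, +3·10° lat → SW at lon 160°, lat -60°.
Square 3, 9: +3·2° lon, +9·1° lat → SW at lon 166°, lat -51°.
Cell spans 2° lon × 1° lat.
west 166.000° E, east 168.000° E.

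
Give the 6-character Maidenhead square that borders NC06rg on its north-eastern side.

NC06sh

Longitude subsquare r = 17; +1 → 18 = s.
Latitude subsquare g = 6; +1 → 7 = h.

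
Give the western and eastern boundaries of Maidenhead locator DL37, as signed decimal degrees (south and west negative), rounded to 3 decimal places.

Field D=3, L=11: +3·20° lon, +11·10° lat → SW at lon -120°, lat 20°.
Square 3, 7: +3·2° lon, +7·1° lat → SW at lon -114°, lat 27°.
Cell spans 2° lon × 1° lat.
west -114.000, east -112.000.

-114.000, -112.000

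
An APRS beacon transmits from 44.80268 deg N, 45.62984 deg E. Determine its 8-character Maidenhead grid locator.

Add 180° to longitude and 90° to latitude: 225.62984, 134.80268.
Field: lon ⌊225.62984/20⌋ = 11 → L; lat ⌊134.80268/10⌋ = 13 → N.
Square: lon ⌊5.62984/2⌋ = 2; lat ⌊4.80268/1⌋ = 4.
Subsquare: lon ⌊1.62984/0.0833333⌋ = 19 → t; lat ⌊0.80268/0.0416667⌋ = 19 → t.
Extended square: lon ⌊0.04651/0.00833333⌋ = 5; lat ⌊0.01101/0.00416667⌋ = 2.

LN24tt52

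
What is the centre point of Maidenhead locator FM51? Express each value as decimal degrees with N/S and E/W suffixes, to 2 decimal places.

31.50° N, 69.00° W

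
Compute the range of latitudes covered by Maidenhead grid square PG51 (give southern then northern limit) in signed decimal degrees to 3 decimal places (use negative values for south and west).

-29.000, -28.000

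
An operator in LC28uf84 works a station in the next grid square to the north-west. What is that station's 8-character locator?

LC28uf75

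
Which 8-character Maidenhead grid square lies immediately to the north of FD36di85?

FD36di86

Latitude extended square 5; +1 → 6.
The longitude characters are unchanged.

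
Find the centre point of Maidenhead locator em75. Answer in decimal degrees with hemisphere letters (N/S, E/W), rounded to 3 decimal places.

Field E=4, M=12: +4·20° lon, +12·10° lat → SW at lon -100°, lat 30°.
Square 7, 5: +7·2° lon, +5·1° lat → SW at lon -86°, lat 35°.
Cell spans 2° lon × 1° lat. Centre is SW corner plus half of each.
latitude 35.500° N, longitude 85.000° W.

35.500° N, 85.000° W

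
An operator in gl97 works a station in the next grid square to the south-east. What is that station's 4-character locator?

Longitude square 9; +1 → 10, wraps to 0, carry into field.
Longitude field G = 6; +1 → 7 = H.
Latitude square 7; −1 → 6.

HL06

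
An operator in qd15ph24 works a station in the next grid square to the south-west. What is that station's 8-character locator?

Longitude extended square 2; −1 → 1.
Latitude extended square 4; −1 → 3.

QD15ph13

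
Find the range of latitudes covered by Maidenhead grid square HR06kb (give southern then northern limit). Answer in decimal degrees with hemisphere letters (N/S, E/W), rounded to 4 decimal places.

86.0417° N, 86.0833° N

Field H=7, R=17: +7·20° lon, +17·10° lat → SW at lon -40°, lat 80°.
Square 0, 6: +0·2° lon, +6·1° lat → SW at lon -40°, lat 86°.
Subsquare k=10, b=1: +10·0.0833333° lon, +1·0.0416667° lat → SW at lon -39.1667°, lat 86.0417°.
Cell spans 0.0833333° lon × 0.0416667° lat.
south 86.0417° N, north 86.0833° N.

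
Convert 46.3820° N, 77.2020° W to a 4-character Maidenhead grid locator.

FN16

Add 180° to longitude and 90° to latitude: 102.80, 136.38.
Field: 102.80/20 → 5 → F, 136.38/10 → 13 → N; chars FN.
Square: 2.80/2 → 1, 6.38/1 → 6; chars 16.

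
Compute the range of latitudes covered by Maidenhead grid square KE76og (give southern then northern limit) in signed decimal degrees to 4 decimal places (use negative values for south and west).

-43.7500, -43.7083

Field K=10, E=4: +10·20° lon, +4·10° lat → SW at lon 20°, lat -50°.
Square 7, 6: +7·2° lon, +6·1° lat → SW at lon 34°, lat -44°.
Subsquare o=14, g=6: +14·0.0833333° lon, +6·0.0416667° lat → SW at lon 35.1667°, lat -43.75°.
Cell spans 0.0833333° lon × 0.0416667° lat.
south -43.7500, north -43.7083.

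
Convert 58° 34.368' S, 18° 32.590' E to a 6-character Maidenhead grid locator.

Shift to the Maidenhead origin (180°W, 90°S): lon 198.5432, lat 31.4272.
Field: lon ⌊198.5432/20⌋ = 9 → J; lat ⌊31.4272/10⌋ = 3 → D.
Square: lon ⌊18.5432/2⌋ = 9; lat ⌊1.4272/1⌋ = 1.
Subsquare: lon ⌊0.5432/0.0833333⌋ = 6 → g; lat ⌊0.4272/0.0416667⌋ = 10 → k.

JD91gk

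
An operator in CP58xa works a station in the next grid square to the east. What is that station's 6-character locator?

Longitude subsquare x = 23; +1 → 24, wraps to 0 = a, carry into square.
Longitude square 5; +1 → 6.
The latitude characters are unchanged.

CP68aa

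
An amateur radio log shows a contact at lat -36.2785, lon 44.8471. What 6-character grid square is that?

LF23kr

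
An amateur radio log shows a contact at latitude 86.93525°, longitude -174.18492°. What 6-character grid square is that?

Add 180° to longitude and 90° to latitude: 5.8151, 176.9352.
Field: lon ⌊5.8151/20⌋ = 0 → A; lat ⌊176.9352/10⌋ = 17 → R.
Square: lon ⌊5.8151/2⌋ = 2; lat ⌊6.9352/1⌋ = 6.
Subsquare: lon ⌊1.8151/0.0833333⌋ = 21 → v; lat ⌊0.9352/0.0416667⌋ = 22 → w.

AR26vw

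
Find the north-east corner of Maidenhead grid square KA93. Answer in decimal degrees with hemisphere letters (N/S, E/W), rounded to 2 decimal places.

86.00° S, 40.00° E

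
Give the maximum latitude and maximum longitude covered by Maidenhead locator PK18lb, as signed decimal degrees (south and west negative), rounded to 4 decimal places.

Field P=15, K=10: +15·20° lon, +10·10° lat → SW at lon 120°, lat 10°.
Square 1, 8: +1·2° lon, +8·1° lat → SW at lon 122°, lat 18°.
Subsquare l=11, b=1: +11·0.0833333° lon, +1·0.0416667° lat → SW at lon 122.917°, lat 18.0417°.
Cell spans 0.0833333° lon × 0.0416667° lat. NE corner is SW corner plus one full cell.
latitude 18.0833, longitude 123.0000.

18.0833, 123.0000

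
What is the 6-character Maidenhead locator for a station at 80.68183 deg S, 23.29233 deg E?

KA19ph

Offset from 180°W / 90°S: lon 203.2923°, lat 9.3182°.
Field: lon ⌊203.2923/20⌋ = 10 → K; lat ⌊9.3182/10⌋ = 0 → A.
Square: lon ⌊3.2923/2⌋ = 1; lat ⌊9.3182/1⌋ = 9.
Subsquare: lon ⌊1.2923/0.0833333⌋ = 15 → p; lat ⌊0.3182/0.0416667⌋ = 7 → h.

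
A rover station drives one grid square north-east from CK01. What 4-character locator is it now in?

CK12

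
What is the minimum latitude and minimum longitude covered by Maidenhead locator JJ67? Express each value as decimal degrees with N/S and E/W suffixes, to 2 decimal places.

7.00° N, 12.00° E

Field J=9, J=9: +9·20° lon, +9·10° lat → SW at lon 0°, lat 0°.
Square 6, 7: +6·2° lon, +7·1° lat → SW at lon 12°, lat 7°.
latitude 7.00° N, longitude 12.00° E.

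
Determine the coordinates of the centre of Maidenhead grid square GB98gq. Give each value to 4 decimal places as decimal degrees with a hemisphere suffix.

Field G=6, B=1: +6·20° lon, +1·10° lat → SW at lon -60°, lat -80°.
Square 9, 8: +9·2° lon, +8·1° lat → SW at lon -42°, lat -72°.
Subsquare g=6, q=16: +6·0.0833333° lon, +16·0.0416667° lat → SW at lon -41.5°, lat -71.3333°.
Cell spans 0.0833333° lon × 0.0416667° lat. Centre is SW corner plus half of each.
latitude 71.3125° S, longitude 41.4583° W.

71.3125° S, 41.4583° W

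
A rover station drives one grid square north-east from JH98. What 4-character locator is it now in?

Longitude square 9; +1 → 10, wraps to 0, carry into field.
Longitude field J = 9; +1 → 10 = K.
Latitude square 8; +1 → 9.

KH09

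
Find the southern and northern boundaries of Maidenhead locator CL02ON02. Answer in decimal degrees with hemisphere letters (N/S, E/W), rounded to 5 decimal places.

22.55000° N, 22.55417° N

Field C=2, L=11: +2·20° lon, +11·10° lat → SW at lon -140°, lat 20°.
Square 0, 2: +0·2° lon, +2·1° lat → SW at lon -140°, lat 22°.
Subsquare o=14, n=13: +14·0.0833333° lon, +13·0.0416667° lat → SW at lon -138.833°, lat 22.5417°.
Extended square 0, 2: +0·0.00833333° lon, +2·0.00416667° lat → SW at lon -138.833°, lat 22.55°.
Cell spans 0.00833333° lon × 0.00416667° lat.
south 22.55000° N, north 22.55417° N.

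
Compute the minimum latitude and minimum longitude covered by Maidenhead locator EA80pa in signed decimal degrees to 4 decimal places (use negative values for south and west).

Field E=4, A=0: +4·20° lon, +0·10° lat → SW at lon -100°, lat -90°.
Square 8, 0: +8·2° lon, +0·1° lat → SW at lon -84°, lat -90°.
Subsquare p=15, a=0: +15·0.0833333° lon, +0·0.0416667° lat → SW at lon -82.75°, lat -90°.
latitude -90.0000, longitude -82.7500.

-90.0000, -82.7500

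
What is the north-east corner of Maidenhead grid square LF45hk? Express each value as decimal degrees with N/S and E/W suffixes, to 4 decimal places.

Field L=11, F=5: +11·20° lon, +5·10° lat → SW at lon 40°, lat -40°.
Square 4, 5: +4·2° lon, +5·1° lat → SW at lon 48°, lat -35°.
Subsquare h=7, k=10: +7·0.0833333° lon, +10·0.0416667° lat → SW at lon 48.5833°, lat -34.5833°.
Cell spans 0.0833333° lon × 0.0416667° lat. NE corner is SW corner plus one full cell.
latitude 34.5417° S, longitude 48.6667° E.

34.5417° S, 48.6667° E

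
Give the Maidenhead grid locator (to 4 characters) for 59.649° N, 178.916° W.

AO09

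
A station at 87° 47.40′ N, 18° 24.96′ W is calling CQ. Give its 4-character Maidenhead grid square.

Add 180° to longitude and 90° to latitude: 161.58, 177.79.
Field: lon ⌊161.58/20⌋ = 8 → I; lat ⌊177.79/10⌋ = 17 → R.
Square: lon ⌊1.58/2⌋ = 0; lat ⌊7.79/1⌋ = 7.

IR07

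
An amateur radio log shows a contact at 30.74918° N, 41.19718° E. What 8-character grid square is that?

LM00or39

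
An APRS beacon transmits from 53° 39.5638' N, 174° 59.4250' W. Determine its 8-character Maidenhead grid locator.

Add 180° to longitude and 90° to latitude: 5.00958, 143.65940.
Field: lon ⌊5.00958/20⌋ = 0 → A; lat ⌊143.65940/10⌋ = 14 → O.
Square: lon ⌊5.00958/2⌋ = 2; lat ⌊3.65940/1⌋ = 3.
Subsquare: lon ⌊1.00958/0.0833333⌋ = 12 → m; lat ⌊0.65940/0.0416667⌋ = 15 → p.
Extended square: lon ⌊0.00958/0.00833333⌋ = 1; lat ⌊0.03440/0.00416667⌋ = 8.

AO23mp18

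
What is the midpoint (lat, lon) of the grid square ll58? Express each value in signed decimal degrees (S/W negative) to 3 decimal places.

Field L=11, L=11: +11·20° lon, +11·10° lat → SW at lon 40°, lat 20°.
Square 5, 8: +5·2° lon, +8·1° lat → SW at lon 50°, lat 28°.
Cell spans 2° lon × 1° lat. Centre is SW corner plus half of each.
latitude 28.500, longitude 51.000.

28.500, 51.000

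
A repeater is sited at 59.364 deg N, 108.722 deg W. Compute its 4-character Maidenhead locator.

DO59

Offset from 180°W / 90°S: lon 71.28°, lat 149.36°.
Field (20°×10°, letters A–R): lon ⌊71.28/20⌋ = 3 → D; lat ⌊149.36/10⌋ = 14 → O.
Square (2°×1°, digits 0–9): lon ⌊11.28/2⌋ = 5; lat ⌊9.36/1⌋ = 9.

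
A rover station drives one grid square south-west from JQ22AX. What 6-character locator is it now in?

JQ12xw

Longitude subsquare a = 0; −1 → -1, wraps to 23 = x, carry into square.
Longitude square 2; −1 → 1.
Latitude subsquare x = 23; −1 → 22 = w.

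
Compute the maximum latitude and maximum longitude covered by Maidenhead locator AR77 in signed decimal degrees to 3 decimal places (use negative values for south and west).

88.000, -164.000

Field A=0, R=17: +0·20° lon, +17·10° lat → SW at lon -180°, lat 80°.
Square 7, 7: +7·2° lon, +7·1° lat → SW at lon -166°, lat 87°.
Cell spans 2° lon × 1° lat. NE corner is SW corner plus one full cell.
latitude 88.000, longitude -164.000.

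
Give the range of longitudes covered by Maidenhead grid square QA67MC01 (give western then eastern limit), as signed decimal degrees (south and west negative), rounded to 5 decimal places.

Field Q=16, A=0: +16·20° lon, +0·10° lat → SW at lon 140°, lat -90°.
Square 6, 7: +6·2° lon, +7·1° lat → SW at lon 152°, lat -83°.
Subsquare m=12, c=2: +12·0.0833333° lon, +2·0.0416667° lat → SW at lon 153°, lat -82.9167°.
Extended square 0, 1: +0·0.00833333° lon, +1·0.00416667° lat → SW at lon 153°, lat -82.9125°.
Cell spans 0.00833333° lon × 0.00416667° lat.
west 153.00000, east 153.00833.

153.00000, 153.00833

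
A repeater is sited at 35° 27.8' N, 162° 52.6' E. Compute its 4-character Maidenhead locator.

RM15

Offset from 180°W / 90°S: lon 342.88°, lat 125.46°.
Field: lon ⌊342.88/20⌋ = 17 → R; lat ⌊125.46/10⌋ = 12 → M.
Square: lon ⌊2.88/2⌋ = 1; lat ⌊5.46/1⌋ = 5.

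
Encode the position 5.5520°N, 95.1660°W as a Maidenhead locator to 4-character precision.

EJ25

Add 180° to longitude and 90° to latitude: 84.83, 95.55.
Field: lon ⌊84.83/20⌋ = 4 → E; lat ⌊95.55/10⌋ = 9 → J.
Square: lon ⌊4.83/2⌋ = 2; lat ⌊5.55/1⌋ = 5.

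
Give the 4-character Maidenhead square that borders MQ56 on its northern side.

Latitude square 6; +1 → 7.
The longitude characters are unchanged.

MQ57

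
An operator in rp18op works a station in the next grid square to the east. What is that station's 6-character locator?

RP18pp

Longitude subsquare o = 14; +1 → 15 = p.
The latitude characters are unchanged.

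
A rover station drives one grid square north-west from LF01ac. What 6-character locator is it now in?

Longitude subsquare a = 0; −1 → -1, wraps to 23 = x, carry into square.
Longitude square 0; −1 → -1, wraps to 9, carry into field.
Longitude field L = 11; −1 → 10 = K.
Latitude subsquare c = 2; +1 → 3 = d.

KF91xd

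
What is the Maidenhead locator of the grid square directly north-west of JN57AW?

JN47xx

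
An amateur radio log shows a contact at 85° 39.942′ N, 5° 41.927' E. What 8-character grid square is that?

JR25up39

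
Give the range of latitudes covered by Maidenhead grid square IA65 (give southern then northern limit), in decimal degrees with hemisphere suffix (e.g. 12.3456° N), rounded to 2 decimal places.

85.00° S, 84.00° S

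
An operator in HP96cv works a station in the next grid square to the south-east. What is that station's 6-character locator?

Longitude subsquare c = 2; +1 → 3 = d.
Latitude subsquare v = 21; −1 → 20 = u.

HP96du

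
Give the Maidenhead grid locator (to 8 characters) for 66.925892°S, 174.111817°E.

RC73bb37

Shift to the Maidenhead origin (180°W, 90°S): lon 354.11182, lat 23.07411.
Field (20°×10°, letters A–R): lon ⌊354.11182/20⌋ = 17 → R; lat ⌊23.07411/10⌋ = 2 → C.
Square (2°×1°, digits 0–9): lon ⌊14.11182/2⌋ = 7; lat ⌊3.07411/1⌋ = 3.
Subsquare (5′×2.5′, letters a–x): lon ⌊0.11182/0.0833333⌋ = 1 → b; lat ⌊0.07411/0.0416667⌋ = 1 → b.
Extended square (30″×15″, digits 0–9): lon ⌊0.02848/0.00833333⌋ = 3; lat ⌊0.03244/0.00416667⌋ = 7.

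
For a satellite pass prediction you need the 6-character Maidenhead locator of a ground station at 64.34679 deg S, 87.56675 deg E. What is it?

Offset from 180°W / 90°S: lon 267.5668°, lat 25.6532°.
Field: 267.5668/20 → 13 → N, 25.6532/10 → 2 → C; chars NC.
Square: 7.5668/2 → 3, 5.6532/1 → 5; chars 35.
Subsquare: 1.5668/0.0833333 → 18 → s, 0.6532/0.0416667 → 15 → p; chars sp.

NC35sp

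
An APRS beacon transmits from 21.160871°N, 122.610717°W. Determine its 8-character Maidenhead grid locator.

Shift to the Maidenhead origin (180°W, 90°S): lon 57.38928, lat 111.16087.
Field: lon ⌊57.38928/20⌋ = 2 → C; lat ⌊111.16087/10⌋ = 11 → L.
Square: lon ⌊17.38928/2⌋ = 8; lat ⌊1.16087/1⌋ = 1.
Subsquare: lon ⌊1.38928/0.0833333⌋ = 16 → q; lat ⌊0.16087/0.0416667⌋ = 3 → d.
Extended square: lon ⌊0.05595/0.00833333⌋ = 6; lat ⌊0.03587/0.00416667⌋ = 8.

CL81qd68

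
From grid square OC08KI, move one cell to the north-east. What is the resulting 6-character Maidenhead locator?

Longitude subsquare k = 10; +1 → 11 = l.
Latitude subsquare i = 8; +1 → 9 = j.

OC08lj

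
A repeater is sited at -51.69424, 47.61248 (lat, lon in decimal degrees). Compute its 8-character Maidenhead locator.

LD38th33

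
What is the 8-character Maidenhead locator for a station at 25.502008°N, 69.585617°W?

Shift to the Maidenhead origin (180°W, 90°S): lon 110.41438, lat 115.50201.
Field: lon ⌊110.41438/20⌋ = 5 → F; lat ⌊115.50201/10⌋ = 11 → L.
Square: lon ⌊10.41438/2⌋ = 5; lat ⌊5.50201/1⌋ = 5.
Subsquare: lon ⌊0.41438/0.0833333⌋ = 4 → e; lat ⌊0.50201/0.0416667⌋ = 12 → m.
Extended square: lon ⌊0.08105/0.00833333⌋ = 9; lat ⌊0.00201/0.00416667⌋ = 0.

FL55em90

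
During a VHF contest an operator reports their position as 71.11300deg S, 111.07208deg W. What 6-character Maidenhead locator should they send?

Add 180° to longitude and 90° to latitude: 68.9279, 18.8870.
Field (20°×10°, letters A–R): 68.9279/20 → 3 → D, 18.8870/10 → 1 → B; chars DB.
Square (2°×1°, digits 0–9): 8.9279/2 → 4, 8.8870/1 → 8; chars 48.
Subsquare (5′×2.5′, letters a–x): 0.9279/0.0833333 → 11 → l, 0.8870/0.0416667 → 21 → v; chars lv.

DB48lv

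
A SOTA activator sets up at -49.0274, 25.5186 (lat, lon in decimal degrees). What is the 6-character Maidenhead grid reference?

KE20sx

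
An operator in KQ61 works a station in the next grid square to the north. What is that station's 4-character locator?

KQ62

Latitude square 1; +1 → 2.
The longitude characters are unchanged.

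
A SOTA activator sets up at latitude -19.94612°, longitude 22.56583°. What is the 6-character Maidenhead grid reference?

Offset from 180°W / 90°S: lon 202.5658°, lat 70.0539°.
Field: 202.5658/20 → 10 → K, 70.0539/10 → 7 → H; chars KH.
Square: 2.5658/2 → 1, 0.0539/1 → 0; chars 10.
Subsquare: 0.5658/0.0833333 → 6 → g, 0.0539/0.0416667 → 1 → b; chars gb.

KH10gb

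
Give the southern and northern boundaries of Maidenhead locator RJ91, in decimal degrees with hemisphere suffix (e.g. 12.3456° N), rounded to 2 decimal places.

1.00° N, 2.00° N

Field R=17, J=9: +17·20° lon, +9·10° lat → SW at lon 160°, lat 0°.
Square 9, 1: +9·2° lon, +1·1° lat → SW at lon 178°, lat 1°.
Cell spans 2° lon × 1° lat.
south 1.00° N, north 2.00° N.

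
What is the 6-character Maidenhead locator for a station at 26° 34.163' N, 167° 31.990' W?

AL66fn

Shift to the Maidenhead origin (180°W, 90°S): lon 12.4668, lat 116.5694.
Field (20°×10°, letters A–R): lon ⌊12.4668/20⌋ = 0 → A; lat ⌊116.5694/10⌋ = 11 → L.
Square (2°×1°, digits 0–9): lon ⌊12.4668/2⌋ = 6; lat ⌊6.5694/1⌋ = 6.
Subsquare (5′×2.5′, letters a–x): lon ⌊0.4668/0.0833333⌋ = 5 → f; lat ⌊0.5694/0.0416667⌋ = 13 → n.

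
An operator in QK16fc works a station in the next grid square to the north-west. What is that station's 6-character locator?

QK16ed

Longitude subsquare f = 5; −1 → 4 = e.
Latitude subsquare c = 2; +1 → 3 = d.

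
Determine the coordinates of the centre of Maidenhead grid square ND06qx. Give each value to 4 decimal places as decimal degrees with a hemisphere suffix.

Field N=13, D=3: +13·20° lon, +3·10° lat → SW at lon 80°, lat -60°.
Square 0, 6: +0·2° lon, +6·1° lat → SW at lon 80°, lat -54°.
Subsquare q=16, x=23: +16·0.0833333° lon, +23·0.0416667° lat → SW at lon 81.3333°, lat -53.0417°.
Cell spans 0.0833333° lon × 0.0416667° lat. Centre is SW corner plus half of each.
latitude 53.0208° S, longitude 81.3750° E.

53.0208° S, 81.3750° E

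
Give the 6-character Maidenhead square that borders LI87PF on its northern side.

LI87pg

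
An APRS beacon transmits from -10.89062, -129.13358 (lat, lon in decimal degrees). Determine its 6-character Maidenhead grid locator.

CH59kc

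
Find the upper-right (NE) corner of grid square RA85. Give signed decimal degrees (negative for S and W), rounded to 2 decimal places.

Field R=17, A=0: +17·20° lon, +0·10° lat → SW at lon 160°, lat -90°.
Square 8, 5: +8·2° lon, +5·1° lat → SW at lon 176°, lat -85°.
Cell spans 2° lon × 1° lat. NE corner is SW corner plus one full cell.
latitude -84.00, longitude 178.00.

-84.00, 178.00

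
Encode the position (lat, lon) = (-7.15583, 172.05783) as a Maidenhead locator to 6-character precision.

RI62au

Add 180° to longitude and 90° to latitude: 352.0578, 82.8442.
Field: 352.0578/20 → 17 → R, 82.8442/10 → 8 → I; chars RI.
Square: 12.0578/2 → 6, 2.8442/1 → 2; chars 62.
Subsquare: 0.0578/0.0833333 → 0 → a, 0.8442/0.0416667 → 20 → u; chars au.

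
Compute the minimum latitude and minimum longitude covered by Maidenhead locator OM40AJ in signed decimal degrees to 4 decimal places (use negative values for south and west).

30.3750, 108.0000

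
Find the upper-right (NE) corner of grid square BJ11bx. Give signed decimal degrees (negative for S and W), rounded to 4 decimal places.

2.0000, -157.8333

Field B=1, J=9: +1·20° lon, +9·10° lat → SW at lon -160°, lat 0°.
Square 1, 1: +1·2° lon, +1·1° lat → SW at lon -158°, lat 1°.
Subsquare b=1, x=23: +1·0.0833333° lon, +23·0.0416667° lat → SW at lon -157.917°, lat 1.95833°.
Cell spans 0.0833333° lon × 0.0416667° lat. NE corner is SW corner plus one full cell.
latitude 2.0000, longitude -157.8333.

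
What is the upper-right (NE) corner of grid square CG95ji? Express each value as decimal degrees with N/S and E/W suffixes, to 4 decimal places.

24.6250° S, 121.1667° W

Field C=2, G=6: +2·20° lon, +6·10° lat → SW at lon -140°, lat -30°.
Square 9, 5: +9·2° lon, +5·1° lat → SW at lon -122°, lat -25°.
Subsquare j=9, i=8: +9·0.0833333° lon, +8·0.0416667° lat → SW at lon -121.25°, lat -24.6667°.
Cell spans 0.0833333° lon × 0.0416667° lat. NE corner is SW corner plus one full cell.
latitude 24.6250° S, longitude 121.1667° W.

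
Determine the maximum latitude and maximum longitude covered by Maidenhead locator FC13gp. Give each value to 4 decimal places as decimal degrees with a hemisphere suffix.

66.3333° S, 77.4167° W

Field F=5, C=2: +5·20° lon, +2·10° lat → SW at lon -80°, lat -70°.
Square 1, 3: +1·2° lon, +3·1° lat → SW at lon -78°, lat -67°.
Subsquare g=6, p=15: +6·0.0833333° lon, +15·0.0416667° lat → SW at lon -77.5°, lat -66.375°.
Cell spans 0.0833333° lon × 0.0416667° lat. NE corner is SW corner plus one full cell.
latitude 66.3333° S, longitude 77.4167° W.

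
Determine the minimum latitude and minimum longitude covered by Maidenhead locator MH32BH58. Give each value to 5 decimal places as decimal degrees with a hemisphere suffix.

17.67500° S, 66.12500° E

Field M=12, H=7: +12·20° lon, +7·10° lat → SW at lon 60°, lat -20°.
Square 3, 2: +3·2° lon, +2·1° lat → SW at lon 66°, lat -18°.
Subsquare b=1, h=7: +1·0.0833333° lon, +7·0.0416667° lat → SW at lon 66.0833°, lat -17.7083°.
Extended square 5, 8: +5·0.00833333° lon, +8·0.00416667° lat → SW at lon 66.125°, lat -17.675°.
latitude 17.67500° S, longitude 66.12500° E.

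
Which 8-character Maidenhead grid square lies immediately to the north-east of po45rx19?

PO46ra20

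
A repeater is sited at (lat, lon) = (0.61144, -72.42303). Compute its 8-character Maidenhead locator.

Shift to the Maidenhead origin (180°W, 90°S): lon 107.57697, lat 90.61144.
Field (20°×10°, letters A–R): 107.57697/20 → 5 → F, 90.61144/10 → 9 → J; chars FJ.
Square (2°×1°, digits 0–9): 7.57697/2 → 3, 0.61144/1 → 0; chars 30.
Subsquare (5′×2.5′, letters a–x): 1.57697/0.0833333 → 18 → s, 0.61144/0.0416667 → 14 → o; chars so.
Extended square (30″×15″, digits 0–9): 0.07697/0.00833333 → 9, 0.02811/0.00416667 → 6; chars 96.

FJ30so96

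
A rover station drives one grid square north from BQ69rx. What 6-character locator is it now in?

Latitude subsquare x = 23; +1 → 24, wraps to 0 = a, carry into square.
Latitude square 9; +1 → 10, wraps to 0, carry into field.
Latitude field Q = 16; +1 → 17 = R.
The longitude characters are unchanged.

BR60ra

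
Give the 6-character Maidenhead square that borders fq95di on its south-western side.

FQ95ch

Longitude subsquare d = 3; −1 → 2 = c.
Latitude subsquare i = 8; −1 → 7 = h.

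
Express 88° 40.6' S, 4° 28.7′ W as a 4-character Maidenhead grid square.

IA71

Shift to the Maidenhead origin (180°W, 90°S): lon 175.52, lat 1.32.
Field: 175.52/20 → 8 → I, 1.32/10 → 0 → A; chars IA.
Square: 15.52/2 → 7, 1.32/1 → 1; chars 71.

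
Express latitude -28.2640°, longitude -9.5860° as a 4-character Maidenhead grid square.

Shift to the Maidenhead origin (180°W, 90°S): lon 170.41, lat 61.74.
Field (20°×10°, letters A–R): lon ⌊170.41/20⌋ = 8 → I; lat ⌊61.74/10⌋ = 6 → G.
Square (2°×1°, digits 0–9): lon ⌊10.41/2⌋ = 5; lat ⌊1.74/1⌋ = 1.

IG51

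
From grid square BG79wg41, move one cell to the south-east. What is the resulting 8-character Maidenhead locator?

Longitude extended square 4; +1 → 5.
Latitude extended square 1; −1 → 0.

BG79wg50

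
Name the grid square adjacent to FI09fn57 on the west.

Longitude extended square 5; −1 → 4.
The latitude characters are unchanged.

FI09fn47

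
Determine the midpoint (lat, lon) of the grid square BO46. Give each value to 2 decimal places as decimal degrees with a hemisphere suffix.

56.50° N, 151.00° W

Field B=1, O=14: +1·20° lon, +14·10° lat → SW at lon -160°, lat 50°.
Square 4, 6: +4·2° lon, +6·1° lat → SW at lon -152°, lat 56°.
Cell spans 2° lon × 1° lat. Centre is SW corner plus half of each.
latitude 56.50° N, longitude 151.00° W.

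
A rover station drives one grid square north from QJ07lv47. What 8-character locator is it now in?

Latitude extended square 7; +1 → 8.
The longitude characters are unchanged.

QJ07lv48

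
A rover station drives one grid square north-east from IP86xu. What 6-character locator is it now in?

Longitude subsquare x = 23; +1 → 24, wraps to 0 = a, carry into square.
Longitude square 8; +1 → 9.
Latitude subsquare u = 20; +1 → 21 = v.

IP96av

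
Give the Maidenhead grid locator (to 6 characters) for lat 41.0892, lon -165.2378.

AN71jc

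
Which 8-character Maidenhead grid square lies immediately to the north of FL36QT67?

FL36qt68

Latitude extended square 7; +1 → 8.
The longitude characters are unchanged.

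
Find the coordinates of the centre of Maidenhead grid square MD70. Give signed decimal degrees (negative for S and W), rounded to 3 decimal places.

-59.500, 75.000

Field M=12, D=3: +12·20° lon, +3·10° lat → SW at lon 60°, lat -60°.
Square 7, 0: +7·2° lon, +0·1° lat → SW at lon 74°, lat -60°.
Cell spans 2° lon × 1° lat. Centre is SW corner plus half of each.
latitude -59.500, longitude 75.000.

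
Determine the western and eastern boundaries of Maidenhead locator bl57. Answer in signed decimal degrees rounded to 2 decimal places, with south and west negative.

-150.00, -148.00

Field B=1, L=11: +1·20° lon, +11·10° lat → SW at lon -160°, lat 20°.
Square 5, 7: +5·2° lon, +7·1° lat → SW at lon -150°, lat 27°.
Cell spans 2° lon × 1° lat.
west -150.00, east -148.00.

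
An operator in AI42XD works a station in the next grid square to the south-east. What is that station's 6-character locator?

Longitude subsquare x = 23; +1 → 24, wraps to 0 = a, carry into square.
Longitude square 4; +1 → 5.
Latitude subsquare d = 3; −1 → 2 = c.

AI52ac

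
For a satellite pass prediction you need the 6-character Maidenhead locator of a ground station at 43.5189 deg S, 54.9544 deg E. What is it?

Shift to the Maidenhead origin (180°W, 90°S): lon 234.9544, lat 46.4811.
Field (20°×10°, letters A–R): 234.9544/20 → 11 → L, 46.4811/10 → 4 → E; chars LE.
Square (2°×1°, digits 0–9): 14.9544/2 → 7, 6.4811/1 → 6; chars 76.
Subsquare (5′×2.5′, letters a–x): 0.9544/0.0833333 → 11 → l, 0.4811/0.0416667 → 11 → l; chars ll.

LE76ll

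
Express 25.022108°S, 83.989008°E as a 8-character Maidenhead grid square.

Offset from 180°W / 90°S: lon 263.98901°, lat 64.97789°.
Field: lon ⌊263.98901/20⌋ = 13 → N; lat ⌊64.97789/10⌋ = 6 → G.
Square: lon ⌊3.98901/2⌋ = 1; lat ⌊4.97789/1⌋ = 4.
Subsquare: lon ⌊1.98901/0.0833333⌋ = 23 → x; lat ⌊0.97789/0.0416667⌋ = 23 → x.
Extended square: lon ⌊0.07234/0.00833333⌋ = 8; lat ⌊0.01956/0.00416667⌋ = 4.

NG14xx84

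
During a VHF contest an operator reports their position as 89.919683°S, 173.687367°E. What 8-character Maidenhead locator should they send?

RA60ub29

Add 180° to longitude and 90° to latitude: 353.68737, 0.08032.
Field (20°×10°, letters A–R): 353.68737/20 → 17 → R, 0.08032/10 → 0 → A; chars RA.
Square (2°×1°, digits 0–9): 13.68737/2 → 6, 0.08032/1 → 0; chars 60.
Subsquare (5′×2.5′, letters a–x): 1.68737/0.0833333 → 20 → u, 0.08032/0.0416667 → 1 → b; chars ub.
Extended square (30″×15″, digits 0–9): 0.02070/0.00833333 → 2, 0.03865/0.00416667 → 9; chars 29.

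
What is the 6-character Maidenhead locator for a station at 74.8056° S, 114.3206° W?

DB25ue

Add 180° to longitude and 90° to latitude: 65.6794, 15.1944.
Field: 65.6794/20 → 3 → D, 15.1944/10 → 1 → B; chars DB.
Square: 5.6794/2 → 2, 5.1944/1 → 5; chars 25.
Subsquare: 1.6794/0.0833333 → 20 → u, 0.1944/0.0416667 → 4 → e; chars ue.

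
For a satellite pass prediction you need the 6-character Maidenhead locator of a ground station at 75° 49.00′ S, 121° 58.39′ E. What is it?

PB04xe

Add 180° to longitude and 90° to latitude: 301.9732, 14.1833.
Field: 301.9732/20 → 15 → P, 14.1833/10 → 1 → B; chars PB.
Square: 1.9732/2 → 0, 4.1833/1 → 4; chars 04.
Subsquare: 1.9732/0.0833333 → 23 → x, 0.1833/0.0416667 → 4 → e; chars xe.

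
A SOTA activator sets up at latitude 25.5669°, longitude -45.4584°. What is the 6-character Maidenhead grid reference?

GL75gn

Add 180° to longitude and 90° to latitude: 134.5416, 115.5669.
Field: 134.5416/20 → 6 → G, 115.5669/10 → 11 → L; chars GL.
Square: 14.5416/2 → 7, 5.5669/1 → 5; chars 75.
Subsquare: 0.5416/0.0833333 → 6 → g, 0.5669/0.0416667 → 13 → n; chars gn.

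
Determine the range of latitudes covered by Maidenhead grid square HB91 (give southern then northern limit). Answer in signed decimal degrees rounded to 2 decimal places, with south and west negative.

-79.00, -78.00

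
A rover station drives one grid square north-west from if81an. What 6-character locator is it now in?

IF71xo

Longitude subsquare a = 0; −1 → -1, wraps to 23 = x, carry into square.
Longitude square 8; −1 → 7.
Latitude subsquare n = 13; +1 → 14 = o.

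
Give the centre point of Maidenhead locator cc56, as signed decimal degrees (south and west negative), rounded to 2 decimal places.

Field C=2, C=2: +2·20° lon, +2·10° lat → SW at lon -140°, lat -70°.
Square 5, 6: +5·2° lon, +6·1° lat → SW at lon -130°, lat -64°.
Cell spans 2° lon × 1° lat. Centre is SW corner plus half of each.
latitude -63.50, longitude -129.00.

-63.50, -129.00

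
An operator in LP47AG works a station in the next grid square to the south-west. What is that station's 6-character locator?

Longitude subsquare a = 0; −1 → -1, wraps to 23 = x, carry into square.
Longitude square 4; −1 → 3.
Latitude subsquare g = 6; −1 → 5 = f.

LP37xf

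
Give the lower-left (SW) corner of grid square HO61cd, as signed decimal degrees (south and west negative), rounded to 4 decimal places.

51.1250, -27.8333

Field H=7, O=14: +7·20° lon, +14·10° lat → SW at lon -40°, lat 50°.
Square 6, 1: +6·2° lon, +1·1° lat → SW at lon -28°, lat 51°.
Subsquare c=2, d=3: +2·0.0833333° lon, +3·0.0416667° lat → SW at lon -27.8333°, lat 51.125°.
latitude 51.1250, longitude -27.8333.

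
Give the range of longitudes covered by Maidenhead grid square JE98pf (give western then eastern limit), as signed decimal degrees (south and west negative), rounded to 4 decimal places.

19.2500, 19.3333

Field J=9, E=4: +9·20° lon, +4·10° lat → SW at lon 0°, lat -50°.
Square 9, 8: +9·2° lon, +8·1° lat → SW at lon 18°, lat -42°.
Subsquare p=15, f=5: +15·0.0833333° lon, +5·0.0416667° lat → SW at lon 19.25°, lat -41.7917°.
Cell spans 0.0833333° lon × 0.0416667° lat.
west 19.2500, east 19.3333.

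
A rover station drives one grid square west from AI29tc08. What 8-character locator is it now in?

AI29sc98

Longitude extended square 0; −1 → -1, wraps to 9, carry into subsquare.
Longitude subsquare t = 19; −1 → 18 = s.
The latitude characters are unchanged.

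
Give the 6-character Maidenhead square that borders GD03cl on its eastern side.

GD03dl

Longitude subsquare c = 2; +1 → 3 = d.
The latitude characters are unchanged.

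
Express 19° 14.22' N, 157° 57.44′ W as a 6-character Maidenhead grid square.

BK19af

Shift to the Maidenhead origin (180°W, 90°S): lon 22.0427, lat 109.2370.
Field (20°×10°, letters A–R): 22.0427/20 → 1 → B, 109.2370/10 → 10 → K; chars BK.
Square (2°×1°, digits 0–9): 2.0427/2 → 1, 9.2370/1 → 9; chars 19.
Subsquare (5′×2.5′, letters a–x): 0.0427/0.0833333 → 0 → a, 0.2370/0.0416667 → 5 → f; chars af.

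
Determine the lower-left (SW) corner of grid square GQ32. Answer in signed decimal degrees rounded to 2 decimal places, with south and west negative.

Field G=6, Q=16: +6·20° lon, +16·10° lat → SW at lon -60°, lat 70°.
Square 3, 2: +3·2° lon, +2·1° lat → SW at lon -54°, lat 72°.
latitude 72.00, longitude -54.00.

72.00, -54.00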